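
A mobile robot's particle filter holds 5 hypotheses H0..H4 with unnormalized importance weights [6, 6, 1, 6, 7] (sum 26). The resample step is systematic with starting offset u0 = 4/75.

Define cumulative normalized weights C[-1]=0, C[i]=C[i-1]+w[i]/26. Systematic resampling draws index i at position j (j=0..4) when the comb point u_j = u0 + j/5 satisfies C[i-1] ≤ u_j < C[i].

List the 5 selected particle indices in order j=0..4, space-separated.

0 1 1 3 4

C = [3/13, 6/13, 1/2, 19/26, 1]
j=0: u_0=4/75 ∈ [0, 3/13) → index 0
j=1: u_1=19/75 ∈ [3/13, 6/13) → index 1
j=2: u_2=34/75 ∈ [3/13, 6/13) → index 1
j=3: u_3=49/75 ∈ [1/2, 19/26) → index 3
j=4: u_4=64/75 ∈ [19/26, 1) → index 4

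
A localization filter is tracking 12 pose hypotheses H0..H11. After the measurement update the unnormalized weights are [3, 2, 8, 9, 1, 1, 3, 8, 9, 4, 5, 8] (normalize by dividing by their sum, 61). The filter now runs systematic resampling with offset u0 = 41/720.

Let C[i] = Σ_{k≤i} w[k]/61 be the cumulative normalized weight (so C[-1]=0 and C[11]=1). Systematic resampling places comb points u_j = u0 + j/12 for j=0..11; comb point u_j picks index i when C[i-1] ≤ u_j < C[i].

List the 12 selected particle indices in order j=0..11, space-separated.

C = [3/61, 5/61, 13/61, 22/61, 23/61, 24/61, 27/61, 35/61, 44/61, 48/61, 53/61, 1]
j=0: u_0=41/720 ∈ [3/61, 5/61) → index 1
j=1: u_1=101/720 ∈ [5/61, 13/61) → index 2
j=2: u_2=161/720 ∈ [13/61, 22/61) → index 3
j=3: u_3=221/720 ∈ [13/61, 22/61) → index 3
j=4: u_4=281/720 ∈ [23/61, 24/61) → index 5
j=5: u_5=341/720 ∈ [27/61, 35/61) → index 7
j=6: u_6=401/720 ∈ [27/61, 35/61) → index 7
j=7: u_7=461/720 ∈ [35/61, 44/61) → index 8
j=8: u_8=521/720 ∈ [44/61, 48/61) → index 9
j=9: u_9=581/720 ∈ [48/61, 53/61) → index 10
j=10: u_10=641/720 ∈ [53/61, 1) → index 11
j=11: u_11=701/720 ∈ [53/61, 1) → index 11

1 2 3 3 5 7 7 8 9 10 11 11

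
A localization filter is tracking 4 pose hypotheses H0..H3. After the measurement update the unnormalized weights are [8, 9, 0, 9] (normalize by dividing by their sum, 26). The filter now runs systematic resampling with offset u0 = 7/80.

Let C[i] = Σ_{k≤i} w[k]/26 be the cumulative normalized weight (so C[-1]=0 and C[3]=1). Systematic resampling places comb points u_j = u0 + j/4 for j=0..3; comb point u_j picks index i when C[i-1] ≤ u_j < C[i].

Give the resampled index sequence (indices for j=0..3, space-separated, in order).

0 1 1 3

C = [4/13, 17/26, 17/26, 1]
j=0: u_0=7/80 ∈ [0, 4/13) → index 0
j=1: u_1=27/80 ∈ [4/13, 17/26) → index 1
j=2: u_2=47/80 ∈ [4/13, 17/26) → index 1
j=3: u_3=67/80 ∈ [17/26, 1) → index 3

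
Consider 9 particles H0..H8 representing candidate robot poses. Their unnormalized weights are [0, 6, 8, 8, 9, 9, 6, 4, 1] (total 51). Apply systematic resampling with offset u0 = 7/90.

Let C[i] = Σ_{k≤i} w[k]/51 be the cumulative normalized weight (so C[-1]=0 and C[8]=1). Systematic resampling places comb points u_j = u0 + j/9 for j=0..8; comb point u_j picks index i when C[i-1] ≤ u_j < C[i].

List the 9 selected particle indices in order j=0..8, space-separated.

C = [0, 2/17, 14/51, 22/51, 31/51, 40/51, 46/51, 50/51, 1]
j=0: u_0=7/90 ∈ [0, 2/17) → index 1
j=1: u_1=17/90 ∈ [2/17, 14/51) → index 2
j=2: u_2=3/10 ∈ [14/51, 22/51) → index 3
j=3: u_3=37/90 ∈ [14/51, 22/51) → index 3
j=4: u_4=47/90 ∈ [22/51, 31/51) → index 4
j=5: u_5=19/30 ∈ [31/51, 40/51) → index 5
j=6: u_6=67/90 ∈ [31/51, 40/51) → index 5
j=7: u_7=77/90 ∈ [40/51, 46/51) → index 6
j=8: u_8=29/30 ∈ [46/51, 50/51) → index 7

1 2 3 3 4 5 5 6 7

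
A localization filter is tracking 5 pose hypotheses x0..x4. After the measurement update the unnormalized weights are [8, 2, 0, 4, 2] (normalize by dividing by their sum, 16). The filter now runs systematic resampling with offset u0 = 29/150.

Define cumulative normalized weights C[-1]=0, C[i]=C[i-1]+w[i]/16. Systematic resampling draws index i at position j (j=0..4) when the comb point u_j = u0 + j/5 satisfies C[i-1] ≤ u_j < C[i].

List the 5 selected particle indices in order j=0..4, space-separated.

C = [1/2, 5/8, 5/8, 7/8, 1]
j=0: u_0=29/150 ∈ [0, 1/2) → index 0
j=1: u_1=59/150 ∈ [0, 1/2) → index 0
j=2: u_2=89/150 ∈ [1/2, 5/8) → index 1
j=3: u_3=119/150 ∈ [5/8, 7/8) → index 3
j=4: u_4=149/150 ∈ [7/8, 1) → index 4

0 0 1 3 4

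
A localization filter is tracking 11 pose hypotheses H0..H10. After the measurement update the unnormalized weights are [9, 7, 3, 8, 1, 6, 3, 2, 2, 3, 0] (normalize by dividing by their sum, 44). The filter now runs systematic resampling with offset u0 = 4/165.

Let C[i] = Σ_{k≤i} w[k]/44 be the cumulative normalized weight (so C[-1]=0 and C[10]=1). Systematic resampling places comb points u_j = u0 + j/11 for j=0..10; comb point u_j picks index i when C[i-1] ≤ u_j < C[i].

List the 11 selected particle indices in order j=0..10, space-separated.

0 0 1 1 2 3 3 5 5 7 9

C = [9/44, 4/11, 19/44, 27/44, 7/11, 17/22, 37/44, 39/44, 41/44, 1, 1]
j=0: u_0=4/165 ∈ [0, 9/44) → index 0
j=1: u_1=19/165 ∈ [0, 9/44) → index 0
j=2: u_2=34/165 ∈ [9/44, 4/11) → index 1
j=3: u_3=49/165 ∈ [9/44, 4/11) → index 1
j=4: u_4=64/165 ∈ [4/11, 19/44) → index 2
j=5: u_5=79/165 ∈ [19/44, 27/44) → index 3
j=6: u_6=94/165 ∈ [19/44, 27/44) → index 3
j=7: u_7=109/165 ∈ [7/11, 17/22) → index 5
j=8: u_8=124/165 ∈ [7/11, 17/22) → index 5
j=9: u_9=139/165 ∈ [37/44, 39/44) → index 7
j=10: u_10=14/15 ∈ [41/44, 1) → index 9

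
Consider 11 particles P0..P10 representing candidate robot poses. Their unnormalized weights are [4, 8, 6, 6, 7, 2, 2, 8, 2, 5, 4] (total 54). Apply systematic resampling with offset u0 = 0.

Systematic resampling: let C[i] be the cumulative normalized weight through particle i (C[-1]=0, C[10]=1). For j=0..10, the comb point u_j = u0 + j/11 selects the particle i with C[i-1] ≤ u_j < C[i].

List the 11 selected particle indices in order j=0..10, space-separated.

C = [2/27, 2/9, 1/3, 4/9, 31/54, 11/18, 35/54, 43/54, 5/6, 25/27, 1]
j=0: u_0=0 ∈ [0, 2/27) → index 0
j=1: u_1=1/11 ∈ [2/27, 2/9) → index 1
j=2: u_2=2/11 ∈ [2/27, 2/9) → index 1
j=3: u_3=3/11 ∈ [2/9, 1/3) → index 2
j=4: u_4=4/11 ∈ [1/3, 4/9) → index 3
j=5: u_5=5/11 ∈ [4/9, 31/54) → index 4
j=6: u_6=6/11 ∈ [4/9, 31/54) → index 4
j=7: u_7=7/11 ∈ [11/18, 35/54) → index 6
j=8: u_8=8/11 ∈ [35/54, 43/54) → index 7
j=9: u_9=9/11 ∈ [43/54, 5/6) → index 8
j=10: u_10=10/11 ∈ [5/6, 25/27) → index 9

0 1 1 2 3 4 4 6 7 8 9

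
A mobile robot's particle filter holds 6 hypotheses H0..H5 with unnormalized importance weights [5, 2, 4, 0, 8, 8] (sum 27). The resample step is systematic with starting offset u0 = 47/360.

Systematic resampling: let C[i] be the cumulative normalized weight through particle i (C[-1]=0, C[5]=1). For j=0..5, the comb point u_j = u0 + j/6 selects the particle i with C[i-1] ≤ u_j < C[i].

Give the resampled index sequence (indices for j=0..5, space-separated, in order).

C = [5/27, 7/27, 11/27, 11/27, 19/27, 1]
j=0: u_0=47/360 ∈ [0, 5/27) → index 0
j=1: u_1=107/360 ∈ [7/27, 11/27) → index 2
j=2: u_2=167/360 ∈ [11/27, 19/27) → index 4
j=3: u_3=227/360 ∈ [11/27, 19/27) → index 4
j=4: u_4=287/360 ∈ [19/27, 1) → index 5
j=5: u_5=347/360 ∈ [19/27, 1) → index 5

0 2 4 4 5 5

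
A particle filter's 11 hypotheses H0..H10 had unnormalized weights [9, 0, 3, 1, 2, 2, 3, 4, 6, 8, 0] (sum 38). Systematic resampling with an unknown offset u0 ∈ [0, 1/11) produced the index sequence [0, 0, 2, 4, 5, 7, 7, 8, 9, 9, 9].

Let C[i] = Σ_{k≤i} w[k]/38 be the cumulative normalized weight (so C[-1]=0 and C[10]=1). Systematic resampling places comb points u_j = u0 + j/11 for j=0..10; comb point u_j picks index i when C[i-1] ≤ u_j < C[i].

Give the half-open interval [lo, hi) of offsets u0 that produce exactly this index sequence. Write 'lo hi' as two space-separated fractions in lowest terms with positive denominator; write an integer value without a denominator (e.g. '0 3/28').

C = [9/38, 9/38, 6/19, 13/38, 15/38, 17/38, 10/19, 12/19, 15/19, 1, 1]
j=0 picked index 0: u0 ∈ [0, 9/38)
j=1 picked index 0: u0 ∈ [-1/11, 61/418)
j=2 picked index 2: u0 ∈ [23/418, 28/209)
j=3 picked index 4: u0 ∈ [29/418, 51/418)
j=4 picked index 5: u0 ∈ [13/418, 35/418)
j=5 picked index 7: u0 ∈ [15/209, 37/209)
j=6 picked index 7: u0 ∈ [-4/209, 18/209)
j=7 picked index 8: u0 ∈ [-1/209, 32/209)
j=8 picked index 9: u0 ∈ [13/209, 3/11)
j=9 picked index 9: u0 ∈ [-6/209, 2/11)
j=10 picked index 9: u0 ∈ [-25/209, 1/11)
intersection: [15/209, 35/418)

15/209 35/418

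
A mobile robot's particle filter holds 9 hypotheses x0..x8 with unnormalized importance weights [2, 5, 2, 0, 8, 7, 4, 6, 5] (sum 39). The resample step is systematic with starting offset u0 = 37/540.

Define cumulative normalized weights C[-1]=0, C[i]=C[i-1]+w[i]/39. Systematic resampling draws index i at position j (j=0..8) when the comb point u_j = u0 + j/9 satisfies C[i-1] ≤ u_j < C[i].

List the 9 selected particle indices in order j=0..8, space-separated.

1 2 4 4 5 6 7 7 8

C = [2/39, 7/39, 3/13, 3/13, 17/39, 8/13, 28/39, 34/39, 1]
j=0: u_0=37/540 ∈ [2/39, 7/39) → index 1
j=1: u_1=97/540 ∈ [7/39, 3/13) → index 2
j=2: u_2=157/540 ∈ [3/13, 17/39) → index 4
j=3: u_3=217/540 ∈ [3/13, 17/39) → index 4
j=4: u_4=277/540 ∈ [17/39, 8/13) → index 5
j=5: u_5=337/540 ∈ [8/13, 28/39) → index 6
j=6: u_6=397/540 ∈ [28/39, 34/39) → index 7
j=7: u_7=457/540 ∈ [28/39, 34/39) → index 7
j=8: u_8=517/540 ∈ [34/39, 1) → index 8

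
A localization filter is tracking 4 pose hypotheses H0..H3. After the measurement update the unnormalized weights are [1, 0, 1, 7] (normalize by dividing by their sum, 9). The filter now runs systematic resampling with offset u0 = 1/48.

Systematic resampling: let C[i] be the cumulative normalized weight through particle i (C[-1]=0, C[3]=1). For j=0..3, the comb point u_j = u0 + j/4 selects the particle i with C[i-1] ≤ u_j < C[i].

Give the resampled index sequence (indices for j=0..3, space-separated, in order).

0 3 3 3

C = [1/9, 1/9, 2/9, 1]
j=0: u_0=1/48 ∈ [0, 1/9) → index 0
j=1: u_1=13/48 ∈ [2/9, 1) → index 3
j=2: u_2=25/48 ∈ [2/9, 1) → index 3
j=3: u_3=37/48 ∈ [2/9, 1) → index 3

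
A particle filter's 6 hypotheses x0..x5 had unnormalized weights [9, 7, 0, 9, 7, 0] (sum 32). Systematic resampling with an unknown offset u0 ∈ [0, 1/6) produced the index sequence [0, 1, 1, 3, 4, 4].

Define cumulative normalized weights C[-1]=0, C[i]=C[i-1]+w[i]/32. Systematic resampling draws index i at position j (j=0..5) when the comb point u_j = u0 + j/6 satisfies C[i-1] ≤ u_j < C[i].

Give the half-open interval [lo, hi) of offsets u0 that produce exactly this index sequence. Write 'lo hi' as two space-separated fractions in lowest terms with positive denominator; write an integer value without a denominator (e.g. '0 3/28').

11/96 1/6

C = [9/32, 1/2, 1/2, 25/32, 1, 1]
j=0 picked index 0: u0 ∈ [0, 9/32)
j=1 picked index 1: u0 ∈ [11/96, 1/3)
j=2 picked index 1: u0 ∈ [-5/96, 1/6)
j=3 picked index 3: u0 ∈ [0, 9/32)
j=4 picked index 4: u0 ∈ [11/96, 1/3)
j=5 picked index 4: u0 ∈ [-5/96, 1/6)
intersection: [11/96, 1/6)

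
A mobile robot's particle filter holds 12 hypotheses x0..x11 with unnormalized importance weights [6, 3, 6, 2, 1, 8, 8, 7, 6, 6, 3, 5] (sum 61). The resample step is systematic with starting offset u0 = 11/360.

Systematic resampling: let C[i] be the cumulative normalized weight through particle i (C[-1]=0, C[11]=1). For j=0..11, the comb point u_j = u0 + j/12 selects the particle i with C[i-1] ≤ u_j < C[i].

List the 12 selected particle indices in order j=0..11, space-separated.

0 1 2 4 5 6 6 7 8 9 9 11

C = [6/61, 9/61, 15/61, 17/61, 18/61, 26/61, 34/61, 41/61, 47/61, 53/61, 56/61, 1]
j=0: u_0=11/360 ∈ [0, 6/61) → index 0
j=1: u_1=41/360 ∈ [6/61, 9/61) → index 1
j=2: u_2=71/360 ∈ [9/61, 15/61) → index 2
j=3: u_3=101/360 ∈ [17/61, 18/61) → index 4
j=4: u_4=131/360 ∈ [18/61, 26/61) → index 5
j=5: u_5=161/360 ∈ [26/61, 34/61) → index 6
j=6: u_6=191/360 ∈ [26/61, 34/61) → index 6
j=7: u_7=221/360 ∈ [34/61, 41/61) → index 7
j=8: u_8=251/360 ∈ [41/61, 47/61) → index 8
j=9: u_9=281/360 ∈ [47/61, 53/61) → index 9
j=10: u_10=311/360 ∈ [47/61, 53/61) → index 9
j=11: u_11=341/360 ∈ [56/61, 1) → index 11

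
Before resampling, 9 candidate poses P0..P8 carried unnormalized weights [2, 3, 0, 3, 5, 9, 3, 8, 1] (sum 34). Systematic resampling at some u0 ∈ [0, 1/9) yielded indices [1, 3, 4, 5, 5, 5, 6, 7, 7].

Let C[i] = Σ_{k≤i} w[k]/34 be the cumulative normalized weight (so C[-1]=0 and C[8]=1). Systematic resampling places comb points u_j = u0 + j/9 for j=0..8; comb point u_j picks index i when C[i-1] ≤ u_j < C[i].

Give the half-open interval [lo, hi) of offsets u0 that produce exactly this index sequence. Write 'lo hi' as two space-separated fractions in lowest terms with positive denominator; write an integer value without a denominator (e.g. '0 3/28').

1/17 7/102

C = [1/17, 5/34, 5/34, 4/17, 13/34, 11/17, 25/34, 33/34, 1]
j=0 picked index 1: u0 ∈ [1/17, 5/34)
j=1 picked index 3: u0 ∈ [11/306, 19/153)
j=2 picked index 4: u0 ∈ [2/153, 49/306)
j=3 picked index 5: u0 ∈ [5/102, 16/51)
j=4 picked index 5: u0 ∈ [-19/306, 31/153)
j=5 picked index 5: u0 ∈ [-53/306, 14/153)
j=6 picked index 6: u0 ∈ [-1/51, 7/102)
j=7 picked index 7: u0 ∈ [-13/306, 59/306)
j=8 picked index 7: u0 ∈ [-47/306, 25/306)
intersection: [1/17, 7/102)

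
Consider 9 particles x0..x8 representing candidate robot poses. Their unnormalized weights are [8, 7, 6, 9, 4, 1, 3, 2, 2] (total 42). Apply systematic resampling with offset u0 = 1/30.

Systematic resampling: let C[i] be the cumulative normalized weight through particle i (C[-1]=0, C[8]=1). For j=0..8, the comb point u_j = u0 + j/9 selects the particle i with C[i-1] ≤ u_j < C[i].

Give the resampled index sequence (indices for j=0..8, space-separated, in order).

C = [4/21, 5/14, 1/2, 5/7, 17/21, 5/6, 19/21, 20/21, 1]
j=0: u_0=1/30 ∈ [0, 4/21) → index 0
j=1: u_1=13/90 ∈ [0, 4/21) → index 0
j=2: u_2=23/90 ∈ [4/21, 5/14) → index 1
j=3: u_3=11/30 ∈ [5/14, 1/2) → index 2
j=4: u_4=43/90 ∈ [5/14, 1/2) → index 2
j=5: u_5=53/90 ∈ [1/2, 5/7) → index 3
j=6: u_6=7/10 ∈ [1/2, 5/7) → index 3
j=7: u_7=73/90 ∈ [17/21, 5/6) → index 5
j=8: u_8=83/90 ∈ [19/21, 20/21) → index 7

0 0 1 2 2 3 3 5 7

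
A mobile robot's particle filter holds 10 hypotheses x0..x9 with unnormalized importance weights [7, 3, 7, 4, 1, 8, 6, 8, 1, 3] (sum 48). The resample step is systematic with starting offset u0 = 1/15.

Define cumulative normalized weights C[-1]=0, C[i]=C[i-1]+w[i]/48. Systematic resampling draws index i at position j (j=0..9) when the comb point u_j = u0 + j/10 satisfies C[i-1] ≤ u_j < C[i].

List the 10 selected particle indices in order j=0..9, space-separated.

0 1 2 3 5 5 6 7 7 9

C = [7/48, 5/24, 17/48, 7/16, 11/24, 5/8, 3/4, 11/12, 15/16, 1]
j=0: u_0=1/15 ∈ [0, 7/48) → index 0
j=1: u_1=1/6 ∈ [7/48, 5/24) → index 1
j=2: u_2=4/15 ∈ [5/24, 17/48) → index 2
j=3: u_3=11/30 ∈ [17/48, 7/16) → index 3
j=4: u_4=7/15 ∈ [11/24, 5/8) → index 5
j=5: u_5=17/30 ∈ [11/24, 5/8) → index 5
j=6: u_6=2/3 ∈ [5/8, 3/4) → index 6
j=7: u_7=23/30 ∈ [3/4, 11/12) → index 7
j=8: u_8=13/15 ∈ [3/4, 11/12) → index 7
j=9: u_9=29/30 ∈ [15/16, 1) → index 9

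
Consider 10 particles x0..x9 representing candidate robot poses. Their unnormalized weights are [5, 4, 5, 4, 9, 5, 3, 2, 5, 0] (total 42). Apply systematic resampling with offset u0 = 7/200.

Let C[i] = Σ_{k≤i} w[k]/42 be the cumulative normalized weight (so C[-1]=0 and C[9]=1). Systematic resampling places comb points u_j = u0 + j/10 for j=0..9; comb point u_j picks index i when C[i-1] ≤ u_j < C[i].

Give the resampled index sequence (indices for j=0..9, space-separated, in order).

C = [5/42, 3/14, 1/3, 3/7, 9/14, 16/21, 5/6, 37/42, 1, 1]
j=0: u_0=7/200 ∈ [0, 5/42) → index 0
j=1: u_1=27/200 ∈ [5/42, 3/14) → index 1
j=2: u_2=47/200 ∈ [3/14, 1/3) → index 2
j=3: u_3=67/200 ∈ [1/3, 3/7) → index 3
j=4: u_4=87/200 ∈ [3/7, 9/14) → index 4
j=5: u_5=107/200 ∈ [3/7, 9/14) → index 4
j=6: u_6=127/200 ∈ [3/7, 9/14) → index 4
j=7: u_7=147/200 ∈ [9/14, 16/21) → index 5
j=8: u_8=167/200 ∈ [5/6, 37/42) → index 7
j=9: u_9=187/200 ∈ [37/42, 1) → index 8

0 1 2 3 4 4 4 5 7 8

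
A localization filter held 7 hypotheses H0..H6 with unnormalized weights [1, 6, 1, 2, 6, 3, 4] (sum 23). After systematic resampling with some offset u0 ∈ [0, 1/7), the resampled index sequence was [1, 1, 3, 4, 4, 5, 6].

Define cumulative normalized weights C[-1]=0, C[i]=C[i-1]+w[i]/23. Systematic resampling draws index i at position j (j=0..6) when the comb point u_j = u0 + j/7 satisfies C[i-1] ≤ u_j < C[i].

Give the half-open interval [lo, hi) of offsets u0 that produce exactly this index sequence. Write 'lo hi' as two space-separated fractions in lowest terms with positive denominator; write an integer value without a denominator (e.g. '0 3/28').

C = [1/23, 7/23, 8/23, 10/23, 16/23, 19/23, 1]
j=0 picked index 1: u0 ∈ [1/23, 7/23)
j=1 picked index 1: u0 ∈ [-16/161, 26/161)
j=2 picked index 3: u0 ∈ [10/161, 24/161)
j=3 picked index 4: u0 ∈ [1/161, 43/161)
j=4 picked index 4: u0 ∈ [-22/161, 20/161)
j=5 picked index 5: u0 ∈ [-3/161, 18/161)
j=6 picked index 6: u0 ∈ [-5/161, 1/7)
intersection: [10/161, 18/161)

10/161 18/161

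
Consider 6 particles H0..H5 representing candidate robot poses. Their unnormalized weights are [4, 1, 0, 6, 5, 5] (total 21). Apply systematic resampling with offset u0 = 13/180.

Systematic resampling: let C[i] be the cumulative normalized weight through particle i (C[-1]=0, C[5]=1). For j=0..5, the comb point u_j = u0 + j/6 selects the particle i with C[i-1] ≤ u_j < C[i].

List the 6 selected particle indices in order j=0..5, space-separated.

C = [4/21, 5/21, 5/21, 11/21, 16/21, 1]
j=0: u_0=13/180 ∈ [0, 4/21) → index 0
j=1: u_1=43/180 ∈ [5/21, 11/21) → index 3
j=2: u_2=73/180 ∈ [5/21, 11/21) → index 3
j=3: u_3=103/180 ∈ [11/21, 16/21) → index 4
j=4: u_4=133/180 ∈ [11/21, 16/21) → index 4
j=5: u_5=163/180 ∈ [16/21, 1) → index 5

0 3 3 4 4 5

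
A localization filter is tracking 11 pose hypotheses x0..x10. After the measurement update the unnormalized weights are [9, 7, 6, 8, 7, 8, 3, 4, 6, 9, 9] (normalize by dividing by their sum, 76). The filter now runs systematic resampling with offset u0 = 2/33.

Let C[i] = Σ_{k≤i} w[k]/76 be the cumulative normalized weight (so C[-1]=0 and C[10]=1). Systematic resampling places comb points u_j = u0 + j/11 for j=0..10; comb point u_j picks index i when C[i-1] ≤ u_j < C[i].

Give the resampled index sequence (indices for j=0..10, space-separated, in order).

0 1 2 3 4 5 6 8 9 9 10

C = [9/76, 4/19, 11/38, 15/38, 37/76, 45/76, 12/19, 13/19, 29/38, 67/76, 1]
j=0: u_0=2/33 ∈ [0, 9/76) → index 0
j=1: u_1=5/33 ∈ [9/76, 4/19) → index 1
j=2: u_2=8/33 ∈ [4/19, 11/38) → index 2
j=3: u_3=1/3 ∈ [11/38, 15/38) → index 3
j=4: u_4=14/33 ∈ [15/38, 37/76) → index 4
j=5: u_5=17/33 ∈ [37/76, 45/76) → index 5
j=6: u_6=20/33 ∈ [45/76, 12/19) → index 6
j=7: u_7=23/33 ∈ [13/19, 29/38) → index 8
j=8: u_8=26/33 ∈ [29/38, 67/76) → index 9
j=9: u_9=29/33 ∈ [29/38, 67/76) → index 9
j=10: u_10=32/33 ∈ [67/76, 1) → index 10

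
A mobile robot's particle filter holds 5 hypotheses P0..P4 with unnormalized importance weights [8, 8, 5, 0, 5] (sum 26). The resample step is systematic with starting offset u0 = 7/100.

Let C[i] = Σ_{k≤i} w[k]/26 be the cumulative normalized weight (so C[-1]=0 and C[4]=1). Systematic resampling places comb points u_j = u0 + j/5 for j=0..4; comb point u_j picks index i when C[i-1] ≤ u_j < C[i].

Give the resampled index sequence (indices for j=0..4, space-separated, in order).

0 0 1 2 4

C = [4/13, 8/13, 21/26, 21/26, 1]
j=0: u_0=7/100 ∈ [0, 4/13) → index 0
j=1: u_1=27/100 ∈ [0, 4/13) → index 0
j=2: u_2=47/100 ∈ [4/13, 8/13) → index 1
j=3: u_3=67/100 ∈ [8/13, 21/26) → index 2
j=4: u_4=87/100 ∈ [21/26, 1) → index 4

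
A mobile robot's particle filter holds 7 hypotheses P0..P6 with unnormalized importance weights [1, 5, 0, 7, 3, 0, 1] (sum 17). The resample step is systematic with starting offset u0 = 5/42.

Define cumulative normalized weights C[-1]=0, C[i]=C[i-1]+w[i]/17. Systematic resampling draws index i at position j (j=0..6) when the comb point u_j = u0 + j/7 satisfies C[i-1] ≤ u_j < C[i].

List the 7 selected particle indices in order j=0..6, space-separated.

C = [1/17, 6/17, 6/17, 13/17, 16/17, 16/17, 1]
j=0: u_0=5/42 ∈ [1/17, 6/17) → index 1
j=1: u_1=11/42 ∈ [1/17, 6/17) → index 1
j=2: u_2=17/42 ∈ [6/17, 13/17) → index 3
j=3: u_3=23/42 ∈ [6/17, 13/17) → index 3
j=4: u_4=29/42 ∈ [6/17, 13/17) → index 3
j=5: u_5=5/6 ∈ [13/17, 16/17) → index 4
j=6: u_6=41/42 ∈ [16/17, 1) → index 6

1 1 3 3 3 4 6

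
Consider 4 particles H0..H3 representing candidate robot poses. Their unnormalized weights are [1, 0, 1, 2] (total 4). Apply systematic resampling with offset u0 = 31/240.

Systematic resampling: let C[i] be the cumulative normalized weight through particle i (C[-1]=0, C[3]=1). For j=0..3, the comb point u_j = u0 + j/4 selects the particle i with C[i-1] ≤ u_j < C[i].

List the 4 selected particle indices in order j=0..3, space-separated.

C = [1/4, 1/4, 1/2, 1]
j=0: u_0=31/240 ∈ [0, 1/4) → index 0
j=1: u_1=91/240 ∈ [1/4, 1/2) → index 2
j=2: u_2=151/240 ∈ [1/2, 1) → index 3
j=3: u_3=211/240 ∈ [1/2, 1) → index 3

0 2 3 3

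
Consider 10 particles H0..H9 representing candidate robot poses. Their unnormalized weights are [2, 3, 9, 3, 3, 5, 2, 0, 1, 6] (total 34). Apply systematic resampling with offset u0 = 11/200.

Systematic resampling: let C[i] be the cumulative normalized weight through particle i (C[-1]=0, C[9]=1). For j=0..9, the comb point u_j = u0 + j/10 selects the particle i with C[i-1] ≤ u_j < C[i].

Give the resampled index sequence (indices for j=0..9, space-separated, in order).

0 2 2 2 3 4 5 6 9 9

C = [1/17, 5/34, 7/17, 1/2, 10/17, 25/34, 27/34, 27/34, 14/17, 1]
j=0: u_0=11/200 ∈ [0, 1/17) → index 0
j=1: u_1=31/200 ∈ [5/34, 7/17) → index 2
j=2: u_2=51/200 ∈ [5/34, 7/17) → index 2
j=3: u_3=71/200 ∈ [5/34, 7/17) → index 2
j=4: u_4=91/200 ∈ [7/17, 1/2) → index 3
j=5: u_5=111/200 ∈ [1/2, 10/17) → index 4
j=6: u_6=131/200 ∈ [10/17, 25/34) → index 5
j=7: u_7=151/200 ∈ [25/34, 27/34) → index 6
j=8: u_8=171/200 ∈ [14/17, 1) → index 9
j=9: u_9=191/200 ∈ [14/17, 1) → index 9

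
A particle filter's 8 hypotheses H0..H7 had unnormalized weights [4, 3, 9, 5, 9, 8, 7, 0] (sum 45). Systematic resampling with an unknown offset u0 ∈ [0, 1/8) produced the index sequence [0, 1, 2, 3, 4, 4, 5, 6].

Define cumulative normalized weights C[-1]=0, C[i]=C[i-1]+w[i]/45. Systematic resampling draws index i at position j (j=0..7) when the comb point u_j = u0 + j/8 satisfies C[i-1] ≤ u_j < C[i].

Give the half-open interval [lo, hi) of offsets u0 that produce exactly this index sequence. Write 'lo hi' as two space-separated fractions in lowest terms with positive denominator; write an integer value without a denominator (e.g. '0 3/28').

C = [4/45, 7/45, 16/45, 7/15, 2/3, 38/45, 1, 1]
j=0 picked index 0: u0 ∈ [0, 4/45)
j=1 picked index 1: u0 ∈ [-13/360, 11/360)
j=2 picked index 2: u0 ∈ [-17/180, 19/180)
j=3 picked index 3: u0 ∈ [-7/360, 11/120)
j=4 picked index 4: u0 ∈ [-1/30, 1/6)
j=5 picked index 4: u0 ∈ [-19/120, 1/24)
j=6 picked index 5: u0 ∈ [-1/12, 17/180)
j=7 picked index 6: u0 ∈ [-11/360, 1/8)
intersection: [0, 11/360)

0 11/360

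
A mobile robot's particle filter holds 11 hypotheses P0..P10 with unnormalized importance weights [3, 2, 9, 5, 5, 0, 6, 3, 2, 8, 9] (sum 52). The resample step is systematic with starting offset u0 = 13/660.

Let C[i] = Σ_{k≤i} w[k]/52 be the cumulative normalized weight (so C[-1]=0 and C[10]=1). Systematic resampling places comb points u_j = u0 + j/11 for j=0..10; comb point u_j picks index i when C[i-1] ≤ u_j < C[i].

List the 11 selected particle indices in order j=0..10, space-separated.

C = [3/52, 5/52, 7/26, 19/52, 6/13, 6/13, 15/26, 33/52, 35/52, 43/52, 1]
j=0: u_0=13/660 ∈ [0, 3/52) → index 0
j=1: u_1=73/660 ∈ [5/52, 7/26) → index 2
j=2: u_2=133/660 ∈ [5/52, 7/26) → index 2
j=3: u_3=193/660 ∈ [7/26, 19/52) → index 3
j=4: u_4=23/60 ∈ [19/52, 6/13) → index 4
j=5: u_5=313/660 ∈ [6/13, 15/26) → index 6
j=6: u_6=373/660 ∈ [6/13, 15/26) → index 6
j=7: u_7=433/660 ∈ [33/52, 35/52) → index 8
j=8: u_8=493/660 ∈ [35/52, 43/52) → index 9
j=9: u_9=553/660 ∈ [43/52, 1) → index 10
j=10: u_10=613/660 ∈ [43/52, 1) → index 10

0 2 2 3 4 6 6 8 9 10 10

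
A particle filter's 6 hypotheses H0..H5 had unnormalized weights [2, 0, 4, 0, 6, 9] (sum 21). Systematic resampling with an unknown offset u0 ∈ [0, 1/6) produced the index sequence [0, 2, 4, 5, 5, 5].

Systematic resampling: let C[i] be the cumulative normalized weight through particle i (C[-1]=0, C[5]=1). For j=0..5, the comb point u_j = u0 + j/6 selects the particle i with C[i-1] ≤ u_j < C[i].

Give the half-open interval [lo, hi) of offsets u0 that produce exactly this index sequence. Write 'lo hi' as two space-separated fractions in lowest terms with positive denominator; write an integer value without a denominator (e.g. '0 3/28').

1/14 2/21

C = [2/21, 2/21, 2/7, 2/7, 4/7, 1]
j=0 picked index 0: u0 ∈ [0, 2/21)
j=1 picked index 2: u0 ∈ [-1/14, 5/42)
j=2 picked index 4: u0 ∈ [-1/21, 5/21)
j=3 picked index 5: u0 ∈ [1/14, 1/2)
j=4 picked index 5: u0 ∈ [-2/21, 1/3)
j=5 picked index 5: u0 ∈ [-11/42, 1/6)
intersection: [1/14, 2/21)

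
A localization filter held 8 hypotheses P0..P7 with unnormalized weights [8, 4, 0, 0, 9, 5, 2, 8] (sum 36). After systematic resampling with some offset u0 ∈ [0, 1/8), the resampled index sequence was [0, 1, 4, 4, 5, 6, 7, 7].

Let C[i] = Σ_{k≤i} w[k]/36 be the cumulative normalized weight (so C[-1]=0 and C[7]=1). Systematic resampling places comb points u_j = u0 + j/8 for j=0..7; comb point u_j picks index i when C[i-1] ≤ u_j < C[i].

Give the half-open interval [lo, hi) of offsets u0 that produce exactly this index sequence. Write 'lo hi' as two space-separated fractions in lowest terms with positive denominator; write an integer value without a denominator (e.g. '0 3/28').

C = [2/9, 1/3, 1/3, 1/3, 7/12, 13/18, 7/9, 1]
j=0 picked index 0: u0 ∈ [0, 2/9)
j=1 picked index 1: u0 ∈ [7/72, 5/24)
j=2 picked index 4: u0 ∈ [1/12, 1/3)
j=3 picked index 4: u0 ∈ [-1/24, 5/24)
j=4 picked index 5: u0 ∈ [1/12, 2/9)
j=5 picked index 6: u0 ∈ [7/72, 11/72)
j=6 picked index 7: u0 ∈ [1/36, 1/4)
j=7 picked index 7: u0 ∈ [-7/72, 1/8)
intersection: [7/72, 1/8)

7/72 1/8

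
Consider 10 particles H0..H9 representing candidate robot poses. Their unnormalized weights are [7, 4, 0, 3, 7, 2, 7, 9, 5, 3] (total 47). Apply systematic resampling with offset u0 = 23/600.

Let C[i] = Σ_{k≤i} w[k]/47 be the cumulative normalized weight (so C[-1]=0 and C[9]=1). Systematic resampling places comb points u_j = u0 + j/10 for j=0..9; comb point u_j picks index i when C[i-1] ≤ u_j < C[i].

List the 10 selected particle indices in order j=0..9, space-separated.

C = [7/47, 11/47, 11/47, 14/47, 21/47, 23/47, 30/47, 39/47, 44/47, 1]
j=0: u_0=23/600 ∈ [0, 7/47) → index 0
j=1: u_1=83/600 ∈ [0, 7/47) → index 0
j=2: u_2=143/600 ∈ [11/47, 14/47) → index 3
j=3: u_3=203/600 ∈ [14/47, 21/47) → index 4
j=4: u_4=263/600 ∈ [14/47, 21/47) → index 4
j=5: u_5=323/600 ∈ [23/47, 30/47) → index 6
j=6: u_6=383/600 ∈ [30/47, 39/47) → index 7
j=7: u_7=443/600 ∈ [30/47, 39/47) → index 7
j=8: u_8=503/600 ∈ [39/47, 44/47) → index 8
j=9: u_9=563/600 ∈ [44/47, 1) → index 9

0 0 3 4 4 6 7 7 8 9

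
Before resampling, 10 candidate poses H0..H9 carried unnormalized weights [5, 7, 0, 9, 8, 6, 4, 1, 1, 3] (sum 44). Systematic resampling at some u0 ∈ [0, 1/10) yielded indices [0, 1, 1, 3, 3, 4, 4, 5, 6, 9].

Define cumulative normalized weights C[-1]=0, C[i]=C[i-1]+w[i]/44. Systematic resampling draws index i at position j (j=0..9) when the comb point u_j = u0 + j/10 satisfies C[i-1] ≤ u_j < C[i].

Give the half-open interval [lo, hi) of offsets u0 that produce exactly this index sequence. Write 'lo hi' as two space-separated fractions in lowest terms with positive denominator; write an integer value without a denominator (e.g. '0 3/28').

C = [5/44, 3/11, 3/11, 21/44, 29/44, 35/44, 39/44, 10/11, 41/44, 1]
j=0 picked index 0: u0 ∈ [0, 5/44)
j=1 picked index 1: u0 ∈ [3/220, 19/110)
j=2 picked index 1: u0 ∈ [-19/220, 4/55)
j=3 picked index 3: u0 ∈ [-3/110, 39/220)
j=4 picked index 3: u0 ∈ [-7/55, 17/220)
j=5 picked index 4: u0 ∈ [-1/44, 7/44)
j=6 picked index 4: u0 ∈ [-27/220, 13/220)
j=7 picked index 5: u0 ∈ [-9/220, 21/220)
j=8 picked index 6: u0 ∈ [-1/220, 19/220)
j=9 picked index 9: u0 ∈ [7/220, 1/10)
intersection: [7/220, 13/220)

7/220 13/220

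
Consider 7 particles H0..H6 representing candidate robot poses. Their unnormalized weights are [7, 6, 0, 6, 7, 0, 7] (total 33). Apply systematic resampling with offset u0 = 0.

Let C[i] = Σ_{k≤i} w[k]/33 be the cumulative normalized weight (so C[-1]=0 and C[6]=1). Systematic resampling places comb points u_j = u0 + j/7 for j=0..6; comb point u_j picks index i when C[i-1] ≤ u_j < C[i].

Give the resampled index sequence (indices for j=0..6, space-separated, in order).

0 0 1 3 3 4 6

C = [7/33, 13/33, 13/33, 19/33, 26/33, 26/33, 1]
j=0: u_0=0 ∈ [0, 7/33) → index 0
j=1: u_1=1/7 ∈ [0, 7/33) → index 0
j=2: u_2=2/7 ∈ [7/33, 13/33) → index 1
j=3: u_3=3/7 ∈ [13/33, 19/33) → index 3
j=4: u_4=4/7 ∈ [13/33, 19/33) → index 3
j=5: u_5=5/7 ∈ [19/33, 26/33) → index 4
j=6: u_6=6/7 ∈ [26/33, 1) → index 6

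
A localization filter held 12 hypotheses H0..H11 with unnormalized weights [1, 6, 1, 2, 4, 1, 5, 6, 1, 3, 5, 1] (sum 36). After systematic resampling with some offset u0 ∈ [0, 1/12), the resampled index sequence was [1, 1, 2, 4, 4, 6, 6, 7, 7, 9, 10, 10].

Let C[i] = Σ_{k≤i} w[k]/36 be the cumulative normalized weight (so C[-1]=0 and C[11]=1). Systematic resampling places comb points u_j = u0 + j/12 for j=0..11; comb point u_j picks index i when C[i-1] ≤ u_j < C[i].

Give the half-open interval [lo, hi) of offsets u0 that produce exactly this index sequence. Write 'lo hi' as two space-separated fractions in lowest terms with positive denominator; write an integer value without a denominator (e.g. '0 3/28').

C = [1/36, 7/36, 2/9, 5/18, 7/18, 5/12, 5/9, 13/18, 3/4, 5/6, 35/36, 1]
j=0 picked index 1: u0 ∈ [1/36, 7/36)
j=1 picked index 1: u0 ∈ [-1/18, 1/9)
j=2 picked index 2: u0 ∈ [1/36, 1/18)
j=3 picked index 4: u0 ∈ [1/36, 5/36)
j=4 picked index 4: u0 ∈ [-1/18, 1/18)
j=5 picked index 6: u0 ∈ [0, 5/36)
j=6 picked index 6: u0 ∈ [-1/12, 1/18)
j=7 picked index 7: u0 ∈ [-1/36, 5/36)
j=8 picked index 7: u0 ∈ [-1/9, 1/18)
j=9 picked index 9: u0 ∈ [0, 1/12)
j=10 picked index 10: u0 ∈ [0, 5/36)
j=11 picked index 10: u0 ∈ [-1/12, 1/18)
intersection: [1/36, 1/18)

1/36 1/18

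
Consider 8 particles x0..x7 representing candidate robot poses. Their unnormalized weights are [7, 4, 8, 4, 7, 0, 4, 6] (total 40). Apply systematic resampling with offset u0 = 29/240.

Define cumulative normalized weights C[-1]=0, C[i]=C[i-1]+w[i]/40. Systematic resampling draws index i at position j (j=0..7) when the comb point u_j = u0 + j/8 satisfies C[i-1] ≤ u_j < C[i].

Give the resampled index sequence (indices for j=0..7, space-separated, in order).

C = [7/40, 11/40, 19/40, 23/40, 3/4, 3/4, 17/20, 1]
j=0: u_0=29/240 ∈ [0, 7/40) → index 0
j=1: u_1=59/240 ∈ [7/40, 11/40) → index 1
j=2: u_2=89/240 ∈ [11/40, 19/40) → index 2
j=3: u_3=119/240 ∈ [19/40, 23/40) → index 3
j=4: u_4=149/240 ∈ [23/40, 3/4) → index 4
j=5: u_5=179/240 ∈ [23/40, 3/4) → index 4
j=6: u_6=209/240 ∈ [17/20, 1) → index 7
j=7: u_7=239/240 ∈ [17/20, 1) → index 7

0 1 2 3 4 4 7 7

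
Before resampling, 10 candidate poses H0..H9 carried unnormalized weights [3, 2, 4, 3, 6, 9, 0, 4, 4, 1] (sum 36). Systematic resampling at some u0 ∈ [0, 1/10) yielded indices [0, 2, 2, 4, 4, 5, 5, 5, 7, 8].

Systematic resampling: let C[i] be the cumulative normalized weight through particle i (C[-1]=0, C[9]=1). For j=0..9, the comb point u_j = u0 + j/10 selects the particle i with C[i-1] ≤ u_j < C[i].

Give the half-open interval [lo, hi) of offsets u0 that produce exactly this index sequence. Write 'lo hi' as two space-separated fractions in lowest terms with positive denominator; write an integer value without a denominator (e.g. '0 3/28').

C = [1/12, 5/36, 1/4, 1/3, 1/2, 3/4, 3/4, 31/36, 35/36, 1]
j=0 picked index 0: u0 ∈ [0, 1/12)
j=1 picked index 2: u0 ∈ [7/180, 3/20)
j=2 picked index 2: u0 ∈ [-11/180, 1/20)
j=3 picked index 4: u0 ∈ [1/30, 1/5)
j=4 picked index 4: u0 ∈ [-1/15, 1/10)
j=5 picked index 5: u0 ∈ [0, 1/4)
j=6 picked index 5: u0 ∈ [-1/10, 3/20)
j=7 picked index 5: u0 ∈ [-1/5, 1/20)
j=8 picked index 7: u0 ∈ [-1/20, 11/180)
j=9 picked index 8: u0 ∈ [-7/180, 13/180)
intersection: [7/180, 1/20)

7/180 1/20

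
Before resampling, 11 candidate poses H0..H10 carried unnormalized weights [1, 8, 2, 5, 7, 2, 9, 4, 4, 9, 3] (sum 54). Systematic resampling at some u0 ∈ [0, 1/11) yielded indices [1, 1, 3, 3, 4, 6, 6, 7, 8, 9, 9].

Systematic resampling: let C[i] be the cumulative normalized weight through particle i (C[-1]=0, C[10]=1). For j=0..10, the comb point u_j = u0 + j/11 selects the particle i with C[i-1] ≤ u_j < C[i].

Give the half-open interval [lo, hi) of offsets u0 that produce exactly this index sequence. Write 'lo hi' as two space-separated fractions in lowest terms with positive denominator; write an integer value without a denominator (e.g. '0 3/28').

13/594 7/297

C = [1/54, 1/6, 11/54, 8/27, 23/54, 25/54, 17/27, 19/27, 7/9, 17/18, 1]
j=0 picked index 1: u0 ∈ [1/54, 1/6)
j=1 picked index 1: u0 ∈ [-43/594, 5/66)
j=2 picked index 3: u0 ∈ [13/594, 34/297)
j=3 picked index 3: u0 ∈ [-41/594, 7/297)
j=4 picked index 4: u0 ∈ [-20/297, 37/594)
j=5 picked index 6: u0 ∈ [5/594, 52/297)
j=6 picked index 6: u0 ∈ [-49/594, 25/297)
j=7 picked index 7: u0 ∈ [-2/297, 20/297)
j=8 picked index 8: u0 ∈ [-7/297, 5/99)
j=9 picked index 9: u0 ∈ [-4/99, 25/198)
j=10 picked index 9: u0 ∈ [-13/99, 7/198)
intersection: [13/594, 7/297)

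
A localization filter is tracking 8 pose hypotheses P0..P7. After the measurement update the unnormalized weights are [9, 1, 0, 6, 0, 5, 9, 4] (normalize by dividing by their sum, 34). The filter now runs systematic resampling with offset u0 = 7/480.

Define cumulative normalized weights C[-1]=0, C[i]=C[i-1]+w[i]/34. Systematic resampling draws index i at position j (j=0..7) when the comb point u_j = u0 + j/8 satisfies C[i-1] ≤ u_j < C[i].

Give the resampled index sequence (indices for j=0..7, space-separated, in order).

0 0 0 3 5 6 6 7

C = [9/34, 5/17, 5/17, 8/17, 8/17, 21/34, 15/17, 1]
j=0: u_0=7/480 ∈ [0, 9/34) → index 0
j=1: u_1=67/480 ∈ [0, 9/34) → index 0
j=2: u_2=127/480 ∈ [0, 9/34) → index 0
j=3: u_3=187/480 ∈ [5/17, 8/17) → index 3
j=4: u_4=247/480 ∈ [8/17, 21/34) → index 5
j=5: u_5=307/480 ∈ [21/34, 15/17) → index 6
j=6: u_6=367/480 ∈ [21/34, 15/17) → index 6
j=7: u_7=427/480 ∈ [15/17, 1) → index 7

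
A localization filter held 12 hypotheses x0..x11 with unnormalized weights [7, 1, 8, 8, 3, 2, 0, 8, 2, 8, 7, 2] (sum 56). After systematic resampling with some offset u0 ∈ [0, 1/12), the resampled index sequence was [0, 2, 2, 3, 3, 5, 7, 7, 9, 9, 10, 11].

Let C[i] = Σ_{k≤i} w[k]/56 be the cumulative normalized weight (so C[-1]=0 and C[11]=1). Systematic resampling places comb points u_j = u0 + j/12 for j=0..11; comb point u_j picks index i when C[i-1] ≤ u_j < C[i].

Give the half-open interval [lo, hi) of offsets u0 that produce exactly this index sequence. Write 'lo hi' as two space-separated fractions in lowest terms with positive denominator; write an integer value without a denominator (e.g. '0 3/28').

11/168 13/168

C = [1/8, 1/7, 2/7, 3/7, 27/56, 29/56, 29/56, 37/56, 39/56, 47/56, 27/28, 1]
j=0 picked index 0: u0 ∈ [0, 1/8)
j=1 picked index 2: u0 ∈ [5/84, 17/84)
j=2 picked index 2: u0 ∈ [-1/42, 5/42)
j=3 picked index 3: u0 ∈ [1/28, 5/28)
j=4 picked index 3: u0 ∈ [-1/21, 2/21)
j=5 picked index 5: u0 ∈ [11/168, 17/168)
j=6 picked index 7: u0 ∈ [1/56, 9/56)
j=7 picked index 7: u0 ∈ [-11/168, 13/168)
j=8 picked index 9: u0 ∈ [5/168, 29/168)
j=9 picked index 9: u0 ∈ [-3/56, 5/56)
j=10 picked index 10: u0 ∈ [1/168, 11/84)
j=11 picked index 11: u0 ∈ [1/21, 1/12)
intersection: [11/168, 13/168)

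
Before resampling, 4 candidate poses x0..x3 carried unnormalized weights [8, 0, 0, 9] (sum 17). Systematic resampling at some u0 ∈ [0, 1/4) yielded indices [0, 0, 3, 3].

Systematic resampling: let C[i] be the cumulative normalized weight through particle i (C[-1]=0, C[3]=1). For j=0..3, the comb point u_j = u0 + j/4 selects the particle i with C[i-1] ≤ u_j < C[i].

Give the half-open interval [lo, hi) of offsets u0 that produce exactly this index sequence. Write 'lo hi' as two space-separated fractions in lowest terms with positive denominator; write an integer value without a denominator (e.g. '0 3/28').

C = [8/17, 8/17, 8/17, 1]
j=0 picked index 0: u0 ∈ [0, 8/17)
j=1 picked index 0: u0 ∈ [-1/4, 15/68)
j=2 picked index 3: u0 ∈ [-1/34, 1/2)
j=3 picked index 3: u0 ∈ [-19/68, 1/4)
intersection: [0, 15/68)

0 15/68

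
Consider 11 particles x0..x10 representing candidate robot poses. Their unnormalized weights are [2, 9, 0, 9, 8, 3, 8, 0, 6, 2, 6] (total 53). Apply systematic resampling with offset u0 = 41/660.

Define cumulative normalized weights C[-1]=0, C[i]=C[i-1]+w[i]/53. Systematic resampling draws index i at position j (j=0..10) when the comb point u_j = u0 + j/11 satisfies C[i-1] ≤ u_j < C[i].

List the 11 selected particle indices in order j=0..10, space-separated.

1 1 3 3 4 4 6 6 8 9 10

C = [2/53, 11/53, 11/53, 20/53, 28/53, 31/53, 39/53, 39/53, 45/53, 47/53, 1]
j=0: u_0=41/660 ∈ [2/53, 11/53) → index 1
j=1: u_1=101/660 ∈ [2/53, 11/53) → index 1
j=2: u_2=161/660 ∈ [11/53, 20/53) → index 3
j=3: u_3=221/660 ∈ [11/53, 20/53) → index 3
j=4: u_4=281/660 ∈ [20/53, 28/53) → index 4
j=5: u_5=31/60 ∈ [20/53, 28/53) → index 4
j=6: u_6=401/660 ∈ [31/53, 39/53) → index 6
j=7: u_7=461/660 ∈ [31/53, 39/53) → index 6
j=8: u_8=521/660 ∈ [39/53, 45/53) → index 8
j=9: u_9=581/660 ∈ [45/53, 47/53) → index 9
j=10: u_10=641/660 ∈ [47/53, 1) → index 10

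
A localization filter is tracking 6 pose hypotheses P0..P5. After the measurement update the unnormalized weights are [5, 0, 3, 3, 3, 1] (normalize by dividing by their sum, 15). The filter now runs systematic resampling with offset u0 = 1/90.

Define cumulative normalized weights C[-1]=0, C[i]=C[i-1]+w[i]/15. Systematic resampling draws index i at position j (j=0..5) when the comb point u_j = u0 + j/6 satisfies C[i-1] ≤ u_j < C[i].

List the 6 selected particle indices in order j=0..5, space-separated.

C = [1/3, 1/3, 8/15, 11/15, 14/15, 1]
j=0: u_0=1/90 ∈ [0, 1/3) → index 0
j=1: u_1=8/45 ∈ [0, 1/3) → index 0
j=2: u_2=31/90 ∈ [1/3, 8/15) → index 2
j=3: u_3=23/45 ∈ [1/3, 8/15) → index 2
j=4: u_4=61/90 ∈ [8/15, 11/15) → index 3
j=5: u_5=38/45 ∈ [11/15, 14/15) → index 4

0 0 2 2 3 4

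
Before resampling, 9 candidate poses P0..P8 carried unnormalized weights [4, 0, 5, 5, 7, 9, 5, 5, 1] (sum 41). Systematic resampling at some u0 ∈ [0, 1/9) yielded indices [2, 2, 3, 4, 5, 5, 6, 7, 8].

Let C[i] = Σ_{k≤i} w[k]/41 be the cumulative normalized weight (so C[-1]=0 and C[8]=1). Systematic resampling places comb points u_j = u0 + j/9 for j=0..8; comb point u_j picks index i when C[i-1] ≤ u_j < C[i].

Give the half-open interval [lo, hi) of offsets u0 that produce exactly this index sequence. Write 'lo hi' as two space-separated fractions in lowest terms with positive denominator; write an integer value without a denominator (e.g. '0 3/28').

C = [4/41, 4/41, 9/41, 14/41, 21/41, 30/41, 35/41, 40/41, 1]
j=0 picked index 2: u0 ∈ [4/41, 9/41)
j=1 picked index 2: u0 ∈ [-5/369, 40/369)
j=2 picked index 3: u0 ∈ [-1/369, 44/369)
j=3 picked index 4: u0 ∈ [1/123, 22/123)
j=4 picked index 5: u0 ∈ [25/369, 106/369)
j=5 picked index 5: u0 ∈ [-16/369, 65/369)
j=6 picked index 6: u0 ∈ [8/123, 23/123)
j=7 picked index 7: u0 ∈ [28/369, 73/369)
j=8 picked index 8: u0 ∈ [32/369, 1/9)
intersection: [4/41, 40/369)

4/41 40/369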